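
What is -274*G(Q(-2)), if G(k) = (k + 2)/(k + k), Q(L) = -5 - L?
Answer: -137/3 ≈ -45.667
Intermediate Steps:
G(k) = (2 + k)/(2*k) (G(k) = (2 + k)/((2*k)) = (2 + k)*(1/(2*k)) = (2 + k)/(2*k))
-274*G(Q(-2)) = -137*(2 + (-5 - 1*(-2)))/(-5 - 1*(-2)) = -137*(2 + (-5 + 2))/(-5 + 2) = -137*(2 - 3)/(-3) = -137*(-1)*(-1)/3 = -274*⅙ = -137/3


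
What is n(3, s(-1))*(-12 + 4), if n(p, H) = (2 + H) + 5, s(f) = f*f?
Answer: -64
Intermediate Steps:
s(f) = f**2
n(p, H) = 7 + H
n(3, s(-1))*(-12 + 4) = (7 + (-1)**2)*(-12 + 4) = (7 + 1)*(-8) = 8*(-8) = -64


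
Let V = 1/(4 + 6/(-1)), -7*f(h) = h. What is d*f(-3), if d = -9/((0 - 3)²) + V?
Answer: -9/14 ≈ -0.64286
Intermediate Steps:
f(h) = -h/7
V = -½ (V = 1/(4 + 6*(-1)) = 1/(4 - 6) = 1/(-2) = -½ ≈ -0.50000)
d = -3/2 (d = -9/((0 - 3)²) - ½ = -9/((-3)²) - ½ = -9/9 - ½ = -3*⅓ - ½ = -1 - ½ = -3/2 ≈ -1.5000)
d*f(-3) = -(-3)*(-3)/14 = -3/2*3/7 = -9/14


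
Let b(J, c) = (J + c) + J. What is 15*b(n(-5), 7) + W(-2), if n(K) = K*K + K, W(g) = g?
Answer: 703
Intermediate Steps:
n(K) = K + K² (n(K) = K² + K = K + K²)
b(J, c) = c + 2*J
15*b(n(-5), 7) + W(-2) = 15*(7 + 2*(-5*(1 - 5))) - 2 = 15*(7 + 2*(-5*(-4))) - 2 = 15*(7 + 2*20) - 2 = 15*(7 + 40) - 2 = 15*47 - 2 = 705 - 2 = 703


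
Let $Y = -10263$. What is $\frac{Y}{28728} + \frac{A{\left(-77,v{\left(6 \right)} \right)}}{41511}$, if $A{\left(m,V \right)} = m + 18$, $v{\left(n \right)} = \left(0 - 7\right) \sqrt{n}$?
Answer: $- \frac{47524705}{132503112} \approx -0.35867$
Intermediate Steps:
$v{\left(n \right)} = - 7 \sqrt{n}$ ($v{\left(n \right)} = \left(0 - 7\right) \sqrt{n} = - 7 \sqrt{n}$)
$A{\left(m,V \right)} = 18 + m$
$\frac{Y}{28728} + \frac{A{\left(-77,v{\left(6 \right)} \right)}}{41511} = - \frac{10263}{28728} + \frac{18 - 77}{41511} = \left(-10263\right) \frac{1}{28728} - \frac{59}{41511} = - \frac{3421}{9576} - \frac{59}{41511} = - \frac{47524705}{132503112}$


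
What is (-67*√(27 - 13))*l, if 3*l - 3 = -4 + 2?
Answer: -67*√14/3 ≈ -83.564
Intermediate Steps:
l = ⅓ (l = 1 + (-4 + 2)/3 = 1 + (⅓)*(-2) = 1 - ⅔ = ⅓ ≈ 0.33333)
(-67*√(27 - 13))*l = -67*√(27 - 13)*(⅓) = -67*√14*(⅓) = -67*√14/3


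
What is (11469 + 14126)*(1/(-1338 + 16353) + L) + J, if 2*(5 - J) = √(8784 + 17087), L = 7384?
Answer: 567547440574/3003 - √25871/2 ≈ 1.8899e+8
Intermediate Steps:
J = 5 - √25871/2 (J = 5 - √(8784 + 17087)/2 = 5 - √25871/2 ≈ -75.422)
(11469 + 14126)*(1/(-1338 + 16353) + L) + J = (11469 + 14126)*(1/(-1338 + 16353) + 7384) + (5 - √25871/2) = 25595*(1/15015 + 7384) + (5 - √25871/2) = 25595*(110870761/15015) + (5 - √25871/2) = 567547425559/3003 + (5 - √25871/2) = 567547440574/3003 - √25871/2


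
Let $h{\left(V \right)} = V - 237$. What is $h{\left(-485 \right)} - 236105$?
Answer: $-236827$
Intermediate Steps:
$h{\left(V \right)} = -237 + V$ ($h{\left(V \right)} = V - 237 = -237 + V$)
$h{\left(-485 \right)} - 236105 = \left(-237 - 485\right) - 236105 = -722 - 236105 = -236827$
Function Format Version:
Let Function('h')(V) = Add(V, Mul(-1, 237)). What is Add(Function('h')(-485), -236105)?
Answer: -236827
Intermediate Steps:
Function('h')(V) = Add(-237, V) (Function('h')(V) = Add(V, -237) = Add(-237, V))
Add(Function('h')(-485), -236105) = Add(Add(-237, -485), -236105) = Add(-722, -236105) = -236827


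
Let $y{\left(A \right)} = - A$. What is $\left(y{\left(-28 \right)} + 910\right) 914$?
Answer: $857332$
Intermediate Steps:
$\left(y{\left(-28 \right)} + 910\right) 914 = \left(\left(-1\right) \left(-28\right) + 910\right) 914 = \left(28 + 910\right) 914 = 938 \cdot 914 = 857332$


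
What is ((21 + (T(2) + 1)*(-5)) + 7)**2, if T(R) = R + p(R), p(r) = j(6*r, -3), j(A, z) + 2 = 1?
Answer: 324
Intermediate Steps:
j(A, z) = -1 (j(A, z) = -2 + 1 = -1)
p(r) = -1
T(R) = -1 + R (T(R) = R - 1 = -1 + R)
((21 + (T(2) + 1)*(-5)) + 7)**2 = ((21 + ((-1 + 2) + 1)*(-5)) + 7)**2 = ((21 + (1 + 1)*(-5)) + 7)**2 = ((21 + 2*(-5)) + 7)**2 = ((21 - 10) + 7)**2 = (11 + 7)**2 = 18**2 = 324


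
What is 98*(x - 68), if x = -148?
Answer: -21168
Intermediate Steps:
98*(x - 68) = 98*(-148 - 68) = 98*(-216) = -21168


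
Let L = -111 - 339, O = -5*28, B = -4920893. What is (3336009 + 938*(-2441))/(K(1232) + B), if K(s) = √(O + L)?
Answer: -5148981311443/24215187918039 - 1046351*I*√590/24215187918039 ≈ -0.21263 - 1.0496e-6*I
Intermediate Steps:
O = -140
L = -450
K(s) = I*√590 (K(s) = √(-140 - 450) = √(-590) = I*√590)
(3336009 + 938*(-2441))/(K(1232) + B) = (3336009 + 938*(-2441))/(I*√590 - 4920893) = (3336009 - 2289658)/(-4920893 + I*√590) = 1046351/(-4920893 + I*√590)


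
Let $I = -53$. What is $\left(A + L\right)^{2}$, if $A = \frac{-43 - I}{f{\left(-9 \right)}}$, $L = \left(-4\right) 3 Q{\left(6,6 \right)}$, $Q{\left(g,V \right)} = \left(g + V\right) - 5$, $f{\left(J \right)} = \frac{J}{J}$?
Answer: $5476$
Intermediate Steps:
$f{\left(J \right)} = 1$
$Q{\left(g,V \right)} = -5 + V + g$ ($Q{\left(g,V \right)} = \left(V + g\right) - 5 = -5 + V + g$)
$L = -84$ ($L = \left(-4\right) 3 \left(-5 + 6 + 6\right) = \left(-12\right) 7 = -84$)
$A = 10$ ($A = \frac{-43 - -53}{1} = \left(-43 + 53\right) 1 = 10 \cdot 1 = 10$)
$\left(A + L\right)^{2} = \left(10 - 84\right)^{2} = \left(-74\right)^{2} = 5476$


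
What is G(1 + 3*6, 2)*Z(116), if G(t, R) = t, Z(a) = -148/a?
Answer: -703/29 ≈ -24.241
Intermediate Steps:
G(1 + 3*6, 2)*Z(116) = (1 + 3*6)*(-148/116) = (1 + 18)*(-148*1/116) = 19*(-37/29) = -703/29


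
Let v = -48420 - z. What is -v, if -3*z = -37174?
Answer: 182434/3 ≈ 60811.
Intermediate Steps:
z = 37174/3 (z = -1/3*(-37174) = 37174/3 ≈ 12391.)
v = -182434/3 (v = -48420 - 1*37174/3 = -48420 - 37174/3 = -182434/3 ≈ -60811.)
-v = -1*(-182434/3) = 182434/3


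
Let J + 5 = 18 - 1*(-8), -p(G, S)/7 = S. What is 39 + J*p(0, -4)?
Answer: 627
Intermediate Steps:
p(G, S) = -7*S
J = 21 (J = -5 + (18 - 1*(-8)) = -5 + (18 + 8) = -5 + 26 = 21)
39 + J*p(0, -4) = 39 + 21*(-7*(-4)) = 39 + 21*28 = 39 + 588 = 627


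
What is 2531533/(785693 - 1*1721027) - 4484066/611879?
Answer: -5743091268551/572311232586 ≈ -10.035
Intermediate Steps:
2531533/(785693 - 1*1721027) - 4484066/611879 = 2531533/(785693 - 1721027) - 4484066*1/611879 = 2531533/(-935334) - 4484066/611879 = 2531533*(-1/935334) - 4484066/611879 = -2531533/935334 - 4484066/611879 = -5743091268551/572311232586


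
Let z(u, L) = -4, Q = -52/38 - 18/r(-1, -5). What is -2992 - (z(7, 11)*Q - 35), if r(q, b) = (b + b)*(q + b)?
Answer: -281549/95 ≈ -2963.7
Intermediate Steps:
r(q, b) = 2*b*(b + q) (r(q, b) = (2*b)*(b + q) = 2*b*(b + q))
Q = -317/190 (Q = -52/38 - 18*(-1/(10*(-5 - 1))) = -52*1/38 - 18/(2*(-5)*(-6)) = -26/19 - 18/60 = -26/19 - 18*1/60 = -26/19 - 3/10 = -317/190 ≈ -1.6684)
-2992 - (z(7, 11)*Q - 35) = -2992 - (-4*(-317/190) - 35) = -2992 - (634/95 - 35) = -2992 - 1*(-2691/95) = -2992 + 2691/95 = -281549/95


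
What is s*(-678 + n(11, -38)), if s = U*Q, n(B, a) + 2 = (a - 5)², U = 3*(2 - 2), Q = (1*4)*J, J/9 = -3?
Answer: 0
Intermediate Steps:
J = -27 (J = 9*(-3) = -27)
Q = -108 (Q = (1*4)*(-27) = 4*(-27) = -108)
U = 0 (U = 3*0 = 0)
n(B, a) = -2 + (-5 + a)² (n(B, a) = -2 + (a - 5)² = -2 + (-5 + a)²)
s = 0 (s = 0*(-108) = 0)
s*(-678 + n(11, -38)) = 0*(-678 + (-2 + (-5 - 38)²)) = 0*(-678 + (-2 + (-43)²)) = 0*(-678 + (-2 + 1849)) = 0*(-678 + 1847) = 0*1169 = 0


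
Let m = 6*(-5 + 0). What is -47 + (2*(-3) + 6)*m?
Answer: -47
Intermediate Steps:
m = -30 (m = 6*(-5) = -30)
-47 + (2*(-3) + 6)*m = -47 + (2*(-3) + 6)*(-30) = -47 + (-6 + 6)*(-30) = -47 + 0*(-30) = -47 + 0 = -47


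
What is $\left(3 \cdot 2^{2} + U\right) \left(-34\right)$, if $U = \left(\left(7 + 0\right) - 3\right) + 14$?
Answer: $-1020$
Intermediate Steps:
$U = 18$ ($U = \left(7 - 3\right) + 14 = 4 + 14 = 18$)
$\left(3 \cdot 2^{2} + U\right) \left(-34\right) = \left(3 \cdot 2^{2} + 18\right) \left(-34\right) = \left(3 \cdot 4 + 18\right) \left(-34\right) = \left(12 + 18\right) \left(-34\right) = 30 \left(-34\right) = -1020$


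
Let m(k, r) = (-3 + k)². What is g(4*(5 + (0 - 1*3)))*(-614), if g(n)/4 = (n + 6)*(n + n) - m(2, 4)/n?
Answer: -549837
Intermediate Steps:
g(n) = -4/n + 8*n*(6 + n) (g(n) = 4*((n + 6)*(n + n) - (-3 + 2)²/n) = 4*((6 + n)*(2*n) - (-1)²/n) = 4*(2*n*(6 + n) - 1/n) = 4*(-1/n + 2*n*(6 + n)) = -4/n + 8*n*(6 + n))
g(4*(5 + (0 - 1*3)))*(-614) = (4*(-1 + 2*(4*(5 + (0 - 1*3)))²*(6 + 4*(5 + (0 - 1*3))))/((4*(5 + (0 - 1*3)))))*(-614) = (4*(-1 + 2*(4*(5 + (0 - 3)))²*(6 + 4*(5 + (0 - 3))))/((4*(5 + (0 - 3)))))*(-614) = (4*(-1 + 2*(4*(5 - 3))²*(6 + 4*(5 - 3)))/((4*(5 - 3))))*(-614) = (4*(-1 + 2*(4*2)²*(6 + 4*2))/((4*2)))*(-614) = (4*(-1 + 2*8²*(6 + 8))/8)*(-614) = (4*(⅛)*(-1 + 2*64*14))*(-614) = (4*(⅛)*(-1 + 1792))*(-614) = (4*(⅛)*1791)*(-614) = (1791/2)*(-614) = -549837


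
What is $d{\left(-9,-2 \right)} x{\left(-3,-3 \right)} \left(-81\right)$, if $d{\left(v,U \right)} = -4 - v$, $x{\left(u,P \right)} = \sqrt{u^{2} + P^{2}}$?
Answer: $- 1215 \sqrt{2} \approx -1718.3$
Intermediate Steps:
$x{\left(u,P \right)} = \sqrt{P^{2} + u^{2}}$
$d{\left(-9,-2 \right)} x{\left(-3,-3 \right)} \left(-81\right) = \left(-4 - -9\right) \sqrt{\left(-3\right)^{2} + \left(-3\right)^{2}} \left(-81\right) = \left(-4 + 9\right) \sqrt{9 + 9} \left(-81\right) = 5 \sqrt{18} \left(-81\right) = 5 \cdot 3 \sqrt{2} \left(-81\right) = 15 \sqrt{2} \left(-81\right) = - 1215 \sqrt{2}$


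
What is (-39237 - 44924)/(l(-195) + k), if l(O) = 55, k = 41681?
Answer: -84161/41736 ≈ -2.0165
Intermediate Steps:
(-39237 - 44924)/(l(-195) + k) = (-39237 - 44924)/(55 + 41681) = -84161/41736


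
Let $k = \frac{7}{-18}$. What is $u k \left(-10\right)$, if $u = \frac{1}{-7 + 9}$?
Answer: $\frac{35}{18} \approx 1.9444$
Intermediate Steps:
$k = - \frac{7}{18}$ ($k = 7 \left(- \frac{1}{18}\right) = - \frac{7}{18} \approx -0.38889$)
$u = \frac{1}{2} \approx 0.5$
$u k \left(-10\right) = \frac{1}{2} \left(- \frac{7}{18}\right) \left(-10\right) = \left(- \frac{7}{36}\right) \left(-10\right) = \frac{35}{18}$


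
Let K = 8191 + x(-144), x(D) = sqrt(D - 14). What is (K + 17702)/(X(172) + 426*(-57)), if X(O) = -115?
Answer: -25893/24397 - I*sqrt(158)/24397 ≈ -1.0613 - 0.00051522*I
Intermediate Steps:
x(D) = sqrt(-14 + D)
K = 8191 + I*sqrt(158) (K = 8191 + sqrt(-14 - 144) = 8191 + sqrt(-158) = 8191 + I*sqrt(158) ≈ 8191.0 + 12.57*I)
(K + 17702)/(X(172) + 426*(-57)) = ((8191 + I*sqrt(158)) + 17702)/(-115 + 426*(-57)) = (25893 + I*sqrt(158))/(-115 - 24282) = (25893 + I*sqrt(158))/(-24397) = (25893 + I*sqrt(158))*(-1/24397) = -25893/24397 - I*sqrt(158)/24397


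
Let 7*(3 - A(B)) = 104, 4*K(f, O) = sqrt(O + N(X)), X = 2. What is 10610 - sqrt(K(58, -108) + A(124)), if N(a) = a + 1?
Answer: 10610 - sqrt(-2324 + 49*I*sqrt(105))/14 ≈ 10610.0 - 3.4632*I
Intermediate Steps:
N(a) = 1 + a
K(f, O) = sqrt(3 + O)/4 (K(f, O) = sqrt(O + (1 + 2))/4 = sqrt(O + 3)/4 = sqrt(3 + O)/4)
A(B) = -83/7 (A(B) = 3 - 1/7*104 = 3 - 104/7 = -83/7)
10610 - sqrt(K(58, -108) + A(124)) = 10610 - sqrt(sqrt(3 - 108)/4 - 83/7) = 10610 - sqrt(sqrt(-105)/4 - 83/7) = 10610 - sqrt((I*sqrt(105))/4 - 83/7) = 10610 - sqrt(I*sqrt(105)/4 - 83/7) = 10610 - sqrt(-83/7 + I*sqrt(105)/4)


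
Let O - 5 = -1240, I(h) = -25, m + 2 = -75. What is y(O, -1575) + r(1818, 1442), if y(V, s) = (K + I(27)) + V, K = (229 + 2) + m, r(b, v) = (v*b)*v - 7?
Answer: 3780282639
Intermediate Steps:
m = -77 (m = -2 - 75 = -77)
r(b, v) = -7 + b*v**2 (r(b, v) = (b*v)*v - 7 = b*v**2 - 7 = -7 + b*v**2)
O = -1235 (O = 5 - 1240 = -1235)
K = 154 (K = (229 + 2) - 77 = 231 - 77 = 154)
y(V, s) = 129 + V (y(V, s) = (154 - 25) + V = 129 + V)
y(O, -1575) + r(1818, 1442) = (129 - 1235) + (-7 + 1818*1442**2) = -1106 + (-7 + 1818*2079364) = -1106 + (-7 + 3780283752) = -1106 + 3780283745 = 3780282639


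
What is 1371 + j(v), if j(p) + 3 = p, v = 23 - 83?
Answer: 1308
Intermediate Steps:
v = -60
j(p) = -3 + p
1371 + j(v) = 1371 + (-3 - 60) = 1371 - 63 = 1308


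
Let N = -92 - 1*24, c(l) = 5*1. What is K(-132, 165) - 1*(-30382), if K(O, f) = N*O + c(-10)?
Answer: 45699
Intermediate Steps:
c(l) = 5
N = -116 (N = -92 - 24 = -116)
K(O, f) = 5 - 116*O (K(O, f) = -116*O + 5 = 5 - 116*O)
K(-132, 165) - 1*(-30382) = (5 - 116*(-132)) - 1*(-30382) = (5 + 15312) + 30382 = 15317 + 30382 = 45699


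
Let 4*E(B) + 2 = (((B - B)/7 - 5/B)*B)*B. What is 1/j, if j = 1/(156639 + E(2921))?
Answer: 611949/4 ≈ 1.5299e+5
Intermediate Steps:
E(B) = -½ - 5*B/4 (E(B) = -½ + ((((B - B)/7 - 5/B)*B)*B)/4 = -½ + (((0*(⅐) - 5/B)*B)*B)/4 = -½ + (((0 - 5/B)*B)*B)/4 = -½ + (((-5/B)*B)*B)/4 = -½ + (-5*B)/4 = -½ - 5*B/4)
j = 4/611949 (j = 1/(156639 + (-½ - 5/4*2921)) = 1/(156639 + (-½ - 14605/4)) = 1/(156639 - 14607/4) = 1/(611949/4) = 4/611949 ≈ 6.5365e-6)
1/j = 1/(4/611949) = 611949/4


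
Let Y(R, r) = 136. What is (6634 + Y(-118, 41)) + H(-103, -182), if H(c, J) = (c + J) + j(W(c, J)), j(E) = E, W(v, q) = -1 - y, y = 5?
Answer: 6479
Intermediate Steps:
W(v, q) = -6 (W(v, q) = -1 - 1*5 = -1 - 5 = -6)
H(c, J) = -6 + J + c (H(c, J) = (c + J) - 6 = (J + c) - 6 = -6 + J + c)
(6634 + Y(-118, 41)) + H(-103, -182) = (6634 + 136) + (-6 - 182 - 103) = 6770 - 291 = 6479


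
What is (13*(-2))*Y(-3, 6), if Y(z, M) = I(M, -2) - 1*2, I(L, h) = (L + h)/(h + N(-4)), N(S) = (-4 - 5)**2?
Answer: 4004/79 ≈ 50.684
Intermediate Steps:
N(S) = 81 (N(S) = (-9)**2 = 81)
I(L, h) = (L + h)/(81 + h) (I(L, h) = (L + h)/(h + 81) = (L + h)/(81 + h))
Y(z, M) = -160/79 + M/79 (Y(z, M) = (M - 2)/(81 - 2) - 1*2 = (-2 + M)/79 - 2 = (-2/79 + M/79) - 2 = -160/79 + M/79)
(13*(-2))*Y(-3, 6) = (13*(-2))*(-160/79 + (1/79)*6) = -26*(-160/79 + 6/79) = -26*(-154/79) = 4004/79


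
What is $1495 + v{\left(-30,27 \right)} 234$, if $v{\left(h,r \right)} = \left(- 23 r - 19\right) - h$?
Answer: $-141245$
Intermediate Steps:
$v{\left(h,r \right)} = -19 - h - 23 r$ ($v{\left(h,r \right)} = \left(-19 - 23 r\right) - h = -19 - h - 23 r$)
$1495 + v{\left(-30,27 \right)} 234 = 1495 + \left(-19 - -30 - 621\right) 234 = 1495 + \left(-19 + 30 - 621\right) 234 = 1495 - 142740 = -141245$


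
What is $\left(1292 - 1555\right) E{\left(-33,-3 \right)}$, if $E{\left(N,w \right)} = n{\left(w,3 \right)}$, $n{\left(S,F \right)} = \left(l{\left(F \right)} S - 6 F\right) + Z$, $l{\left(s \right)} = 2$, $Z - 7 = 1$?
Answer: $4208$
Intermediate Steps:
$Z = 8$ ($Z = 7 + 1 = 8$)
$n{\left(S,F \right)} = 8 - 6 F + 2 S$ ($n{\left(S,F \right)} = \left(2 S - 6 F\right) + 8 = \left(- 6 F + 2 S\right) + 8 = 8 - 6 F + 2 S$)
$E{\left(N,w \right)} = -10 + 2 w$ ($E{\left(N,w \right)} = 8 - 18 + 2 w = -10 + 2 w$)
$\left(1292 - 1555\right) E{\left(-33,-3 \right)} = \left(1292 - 1555\right) \left(-10 + 2 \left(-3\right)\right) = - 263 \left(-10 - 6\right) = \left(-263\right) \left(-16\right) = 4208$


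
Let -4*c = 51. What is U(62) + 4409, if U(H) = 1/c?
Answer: 224855/51 ≈ 4408.9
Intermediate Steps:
c = -51/4 (c = -¼*51 = -51/4 ≈ -12.750)
U(H) = -4/51 (U(H) = 1/(-51/4) = -4/51)
U(62) + 4409 = -4/51 + 4409 = 224855/51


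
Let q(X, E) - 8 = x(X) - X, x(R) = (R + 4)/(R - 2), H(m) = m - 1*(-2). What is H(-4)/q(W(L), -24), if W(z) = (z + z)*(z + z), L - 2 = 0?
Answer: 7/23 ≈ 0.30435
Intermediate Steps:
L = 2 (L = 2 + 0 = 2)
H(m) = 2 + m (H(m) = m + 2 = 2 + m)
x(R) = (4 + R)/(-2 + R)
W(z) = 4*z**2 (W(z) = (2*z)*(2*z) = 4*z**2)
q(X, E) = 8 - X + (4 + X)/(-2 + X) (q(X, E) = 8 + ((4 + X)/(-2 + X) - X) = 8 + (-X + (4 + X)/(-2 + X)) = 8 - X + (4 + X)/(-2 + X))
H(-4)/q(W(L), -24) = (2 - 4)/(((-12 - (4*2**2)**2 + 11*(4*2**2))/(-2 + 4*2**2))) = -2*(-2 + 4*4)/(-12 - (4*4)**2 + 11*(4*4)) = -2*(-2 + 16)/(-12 - 1*16**2 + 11*16) = -2*14/(-12 - 1*256 + 176) = -2*14/(-12 - 256 + 176) = -2/((1/14)*(-92)) = -2/(-46/7) = -2*(-7/46) = 7/23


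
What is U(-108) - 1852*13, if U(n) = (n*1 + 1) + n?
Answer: -24291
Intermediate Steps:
U(n) = 1 + 2*n (U(n) = (n + 1) + n = (1 + n) + n = 1 + 2*n)
U(-108) - 1852*13 = (1 + 2*(-108)) - 1852*13 = (1 - 216) - 24076 = -215 - 24076 = -24291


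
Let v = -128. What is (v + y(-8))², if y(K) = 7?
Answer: 14641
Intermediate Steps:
(v + y(-8))² = (-128 + 7)² = (-121)² = 14641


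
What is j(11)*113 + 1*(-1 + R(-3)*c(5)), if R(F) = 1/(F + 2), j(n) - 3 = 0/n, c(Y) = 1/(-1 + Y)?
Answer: 1351/4 ≈ 337.75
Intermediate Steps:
j(n) = 3 (j(n) = 3 + 0/n = 3 + 0 = 3)
R(F) = 1/(2 + F)
j(11)*113 + 1*(-1 + R(-3)*c(5)) = 3*113 + 1*(-1 + 1/((2 - 3)*(-1 + 5))) = 339 + 1*(-1 + 1/(-1*4)) = 339 + 1*(-1 - 1*¼) = 339 + 1*(-1 - ¼) = 339 + 1*(-5/4) = 339 - 5/4 = 1351/4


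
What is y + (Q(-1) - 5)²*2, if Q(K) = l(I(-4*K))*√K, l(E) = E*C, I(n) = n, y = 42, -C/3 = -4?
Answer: -4516 - 960*I ≈ -4516.0 - 960.0*I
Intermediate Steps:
C = 12 (C = -3*(-4) = 12)
l(E) = 12*E (l(E) = E*12 = 12*E)
Q(K) = -48*K^(3/2) (Q(K) = (12*(-4*K))*√K = (-48*K)*√K = -48*K^(3/2))
y + (Q(-1) - 5)²*2 = 42 + (-(-48)*I - 5)²*2 = 42 + (48*I - 5)²*2 = 42 + (-5 + 48*I)²*2 = 42 + 2*(-5 + 48*I)²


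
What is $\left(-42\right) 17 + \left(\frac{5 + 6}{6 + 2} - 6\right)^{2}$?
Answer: $- \frac{44327}{64} \approx -692.61$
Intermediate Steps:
$\left(-42\right) 17 + \left(\frac{5 + 6}{6 + 2} - 6\right)^{2} = -714 + \left(\frac{11}{8} - 6\right)^{2} = -714 + \left(- \frac{37}{8}\right)^{2} = -714 + \frac{1369}{64} = - \frac{44327}{64}$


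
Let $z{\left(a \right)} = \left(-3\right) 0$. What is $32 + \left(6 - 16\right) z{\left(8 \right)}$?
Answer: $32$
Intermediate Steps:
$z{\left(a \right)} = 0$
$32 + \left(6 - 16\right) z{\left(8 \right)} = 32 + \left(6 - 16\right) 0 = 32 - 0 = 32 + 0 = 32$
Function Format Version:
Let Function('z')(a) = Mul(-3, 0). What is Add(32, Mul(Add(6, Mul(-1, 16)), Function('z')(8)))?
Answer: 32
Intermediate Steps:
Function('z')(a) = 0
Add(32, Mul(Add(6, Mul(-1, 16)), Function('z')(8))) = Add(32, Mul(Add(6, Mul(-1, 16)), 0)) = Add(32, Mul(Add(6, -16), 0)) = Add(32, Mul(-10, 0)) = Add(32, 0) = 32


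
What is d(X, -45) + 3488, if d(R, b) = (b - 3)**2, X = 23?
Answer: 5792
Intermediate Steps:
d(R, b) = (-3 + b)**2
d(X, -45) + 3488 = (-3 - 45)**2 + 3488 = (-48)**2 + 3488 = 2304 + 3488 = 5792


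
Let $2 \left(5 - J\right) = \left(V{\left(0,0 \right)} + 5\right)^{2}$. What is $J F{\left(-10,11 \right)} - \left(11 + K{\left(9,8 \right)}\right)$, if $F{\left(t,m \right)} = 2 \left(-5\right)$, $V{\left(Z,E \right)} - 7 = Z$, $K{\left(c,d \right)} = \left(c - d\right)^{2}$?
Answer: $658$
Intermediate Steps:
$V{\left(Z,E \right)} = 7 + Z$
$F{\left(t,m \right)} = -10$
$J = -67$ ($J = 5 - \frac{\left(\left(7 + 0\right) + 5\right)^{2}}{2} = 5 - \frac{\left(7 + 5\right)^{2}}{2} = 5 - \frac{12^{2}}{2} = 5 - 72 = -67$)
$J F{\left(-10,11 \right)} - \left(11 + K{\left(9,8 \right)}\right) = \left(-67\right) \left(-10\right) - \left(11 + \left(9 - 8\right)^{2}\right) = 670 - \left(11 + \left(9 - 8\right)^{2}\right) = 670 - 12 = 658$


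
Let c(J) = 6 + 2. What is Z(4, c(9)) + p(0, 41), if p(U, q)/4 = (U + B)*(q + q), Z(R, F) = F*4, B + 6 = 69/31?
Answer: -37384/31 ≈ -1205.9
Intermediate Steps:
c(J) = 8
B = -117/31 (B = -6 + 69/31 = -117/31 ≈ -3.7742)
Z(R, F) = 4*F
p(U, q) = 8*q*(-117/31 + U) (p(U, q) = 4*((U - 117/31)*(q + q)) = 4*((-117/31 + U)*(2*q)) = 4*(2*q*(-117/31 + U)) = 8*q*(-117/31 + U))
Z(4, c(9)) + p(0, 41) = 4*8 + (8/31)*41*(-117 + 31*0) = 32 + (8/31)*41*(-117 + 0) = 32 + (8/31)*41*(-117) = 32 - 38376/31 = -37384/31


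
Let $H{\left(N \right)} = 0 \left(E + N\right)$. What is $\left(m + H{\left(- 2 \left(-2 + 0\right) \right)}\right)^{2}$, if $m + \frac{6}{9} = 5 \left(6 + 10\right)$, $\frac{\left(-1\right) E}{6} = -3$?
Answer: $\frac{56644}{9} \approx 6293.8$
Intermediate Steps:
$E = 18$ ($E = \left(-6\right) \left(-3\right) = 18$)
$H{\left(N \right)} = 0$ ($H{\left(N \right)} = 0 \left(18 + N\right) = 0$)
$m = \frac{238}{3}$ ($m = - \frac{2}{3} + 5 \left(6 + 10\right) = - \frac{2}{3} + 5 \cdot 16 = - \frac{2}{3} + 80 = \frac{238}{3} \approx 79.333$)
$\left(m + H{\left(- 2 \left(-2 + 0\right) \right)}\right)^{2} = \left(\frac{238}{3} + 0\right)^{2} = \left(\frac{238}{3}\right)^{2} = \frac{56644}{9}$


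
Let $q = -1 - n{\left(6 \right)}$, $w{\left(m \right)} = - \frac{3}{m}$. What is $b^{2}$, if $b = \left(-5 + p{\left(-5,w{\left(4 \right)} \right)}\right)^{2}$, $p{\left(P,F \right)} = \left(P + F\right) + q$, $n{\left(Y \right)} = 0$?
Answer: $\frac{4879681}{256} \approx 19061.0$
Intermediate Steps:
$q = -1$ ($q = -1 - 0 = -1 + 0 = -1$)
$p{\left(P,F \right)} = -1 + F + P$ ($p{\left(P,F \right)} = \left(P + F\right) - 1 = \left(F + P\right) - 1 = -1 + F + P$)
$b = \frac{2209}{16}$ ($b = \left(-5 - \left(6 + \frac{3}{4}\right)\right)^{2} = \left(-5 - \frac{27}{4}\right)^{2} = \left(- \frac{47}{4}\right)^{2} = \frac{2209}{16} \approx 138.06$)
$b^{2} = \left(\frac{2209}{16}\right)^{2} = \frac{4879681}{256}$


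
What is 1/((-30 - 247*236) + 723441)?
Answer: 1/665119 ≈ 1.5035e-6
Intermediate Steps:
1/((-30 - 247*236) + 723441) = 1/((-30 - 58292) + 723441) = 1/(-58322 + 723441) = 1/665119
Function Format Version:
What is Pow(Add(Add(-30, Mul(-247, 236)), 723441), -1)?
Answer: Rational(1, 665119) ≈ 1.5035e-6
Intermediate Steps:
Pow(Add(Add(-30, Mul(-247, 236)), 723441), -1) = Pow(Add(Add(-30, -58292), 723441), -1) = Pow(Add(-58322, 723441), -1) = Pow(665119, -1) = Rational(1, 665119)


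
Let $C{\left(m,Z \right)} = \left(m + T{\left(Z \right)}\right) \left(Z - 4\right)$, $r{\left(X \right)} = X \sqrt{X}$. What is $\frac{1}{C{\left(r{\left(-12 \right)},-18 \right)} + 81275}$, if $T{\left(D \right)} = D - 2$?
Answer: $\frac{81715}{6678177577} - \frac{528 i \sqrt{3}}{6678177577} \approx 1.2236 \cdot 10^{-5} - 1.3694 \cdot 10^{-7} i$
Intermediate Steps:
$T{\left(D \right)} = -2 + D$ ($T{\left(D \right)} = D - 2 = -2 + D$)
$r{\left(X \right)} = X^{\frac{3}{2}}$
$C{\left(m,Z \right)} = \left(-4 + Z\right) \left(-2 + Z + m\right)$ ($C{\left(m,Z \right)} = \left(m + \left(-2 + Z\right)\right) \left(Z - 4\right) = \left(-2 + Z + m\right) \left(Z - 4\right) = \left(-2 + Z + m\right) \left(-4 + Z\right) = \left(-4 + Z\right) \left(-2 + Z + m\right)$)
$\frac{1}{C{\left(r{\left(-12 \right)},-18 \right)} + 81275} = \frac{1}{\left(8 + \left(-18\right)^{2} - -108 - 4 \left(-12\right)^{\frac{3}{2}} - 18 \left(-12\right)^{\frac{3}{2}}\right) + 81275} = \frac{1}{\left(8 + 324 + 108 - 4 \left(- 24 i \sqrt{3}\right) - 18 \left(- 24 i \sqrt{3}\right)\right) + 81275} = \frac{1}{\left(8 + 324 + 108 + 96 i \sqrt{3} + 432 i \sqrt{3}\right) + 81275} = \frac{1}{\left(440 + 528 i \sqrt{3}\right) + 81275} = \frac{1}{81715 + 528 i \sqrt{3}}$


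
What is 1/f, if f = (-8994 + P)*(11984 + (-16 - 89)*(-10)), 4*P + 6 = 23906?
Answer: -1/39349646 ≈ -2.5413e-8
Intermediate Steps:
P = 5975 (P = -3/2 + (¼)*23906 = -3/2 + 11953/2 = 5975)
f = -39349646 (f = (-8994 + 5975)*(11984 + (-16 - 89)*(-10)) = -3019*(11984 - 105*(-10)) = -3019*(11984 + 1050) = -3019*13034 = -39349646)
1/f = 1/(-39349646) = -1/39349646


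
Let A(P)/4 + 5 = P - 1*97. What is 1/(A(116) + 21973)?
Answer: 1/22029 ≈ 4.5395e-5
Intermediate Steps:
A(P) = -408 + 4*P (A(P) = -20 + 4*(P - 1*97) = -20 + 4*(P - 97) = -20 + 4*(-97 + P) = -20 + (-388 + 4*P) = -408 + 4*P)
1/(A(116) + 21973) = 1/((-408 + 4*116) + 21973) = 1/((-408 + 464) + 21973) = 1/(56 + 21973) = 1/22029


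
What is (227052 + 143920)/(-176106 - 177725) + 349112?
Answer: 123526277100/353831 ≈ 3.4911e+5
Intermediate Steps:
(227052 + 143920)/(-176106 - 177725) + 349112 = 370972/(-353831) + 349112 = 370972*(-1/353831) + 349112 = -370972/353831 + 349112 = 123526277100/353831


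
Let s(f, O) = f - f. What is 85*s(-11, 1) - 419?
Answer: -419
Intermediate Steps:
s(f, O) = 0
85*s(-11, 1) - 419 = 85*0 - 419 = 0 - 419 = -419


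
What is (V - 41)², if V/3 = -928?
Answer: 7980625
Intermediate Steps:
V = -2784 (V = 3*(-928) = -2784)
(V - 41)² = (-2784 - 41)² = (-2825)² = 7980625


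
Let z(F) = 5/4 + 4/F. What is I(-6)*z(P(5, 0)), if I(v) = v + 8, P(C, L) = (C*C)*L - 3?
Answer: -⅙ ≈ -0.16667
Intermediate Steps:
P(C, L) = -3 + L*C² (P(C, L) = C²*L - 3 = L*C² - 3 = -3 + L*C²)
z(F) = 5/4 + 4/F (z(F) = 5*(¼) + 4/F = 5/4 + 4/F)
I(v) = 8 + v
I(-6)*z(P(5, 0)) = (8 - 6)*(5/4 + 4/(-3 + 0*5²)) = 2*(5/4 + 4/(-3 + 0*25)) = 2*(5/4 + 4/(-3 + 0)) = 2*(5/4 + 4/(-3)) = 2*(5/4 + 4*(-⅓)) = 2*(5/4 - 4/3) = 2*(-1/12) = -⅙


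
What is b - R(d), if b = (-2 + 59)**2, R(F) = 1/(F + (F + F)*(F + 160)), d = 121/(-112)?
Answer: 7019324567/2160455 ≈ 3249.0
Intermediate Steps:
d = -121/112 (d = 121*(-1/112) = -121/112 ≈ -1.0804)
R(F) = 1/(F + 2*F*(160 + F)) (R(F) = 1/(F + (2*F)*(160 + F)) = 1/(F + 2*F*(160 + F)))
b = 3249 (b = 57**2 = 3249)
b - R(d) = 3249 - 1/((-121/112)*(321 + 2*(-121/112))) = 3249 - (-112)/(121*(321 - 121/56)) = 3249 - (-112)/(121*17855/56) = 3249 - (-112)*56/(121*17855) = 3249 - 1*(-6272/2160455) = 3249 + 6272/2160455 = 7019324567/2160455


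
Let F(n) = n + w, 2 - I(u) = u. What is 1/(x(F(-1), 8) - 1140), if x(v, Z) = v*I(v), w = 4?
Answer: -1/1143 ≈ -0.00087489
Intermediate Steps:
I(u) = 2 - u
F(n) = 4 + n (F(n) = n + 4 = 4 + n)
x(v, Z) = v*(2 - v)
1/(x(F(-1), 8) - 1140) = 1/((4 - 1)*(2 - (4 - 1)) - 1140) = 1/(3*(2 - 1*3) - 1140) = 1/(3*(2 - 3) - 1140) = 1/(3*(-1) - 1140) = 1/(-3 - 1140) = 1/(-1143) = -1/1143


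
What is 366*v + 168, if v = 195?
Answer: 71538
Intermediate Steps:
366*v + 168 = 366*195 + 168 = 71370 + 168 = 71538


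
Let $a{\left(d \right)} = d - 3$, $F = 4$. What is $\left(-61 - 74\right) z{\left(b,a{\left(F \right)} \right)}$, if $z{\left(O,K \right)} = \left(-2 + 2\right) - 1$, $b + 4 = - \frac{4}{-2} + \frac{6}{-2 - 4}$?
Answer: $135$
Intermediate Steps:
$a{\left(d \right)} = -3 + d$
$b = -3$ ($b = -4 + \left(- \frac{4}{-2} + \frac{6}{-2 - 4}\right) = -4 + \left(\left(-4\right) \left(- \frac{1}{2}\right) + \frac{6}{-2 - 4}\right) = -4 + \left(2 + \frac{6}{-6}\right) = -4 + \left(2 + 6 \left(- \frac{1}{6}\right)\right) = -4 + \left(2 - 1\right) = -4 + 1 = -3$)
$z{\left(O,K \right)} = -1$ ($z{\left(O,K \right)} = 0 - 1 = -1$)
$\left(-61 - 74\right) z{\left(b,a{\left(F \right)} \right)} = \left(-61 - 74\right) \left(-1\right) = \left(-135\right) \left(-1\right) = 135$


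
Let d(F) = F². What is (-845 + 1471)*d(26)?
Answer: 423176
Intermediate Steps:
(-845 + 1471)*d(26) = (-845 + 1471)*26² = 626*676 = 423176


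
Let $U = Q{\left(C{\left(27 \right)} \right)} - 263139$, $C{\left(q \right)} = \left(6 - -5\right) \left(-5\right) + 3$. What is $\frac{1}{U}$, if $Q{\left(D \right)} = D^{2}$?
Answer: $- \frac{1}{260435} \approx -3.8397 \cdot 10^{-6}$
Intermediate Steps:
$C{\left(q \right)} = -52$ ($C{\left(q \right)} = \left(6 + 5\right) \left(-5\right) + 3 = 11 \left(-5\right) + 3 = -55 + 3 = -52$)
$U = -260435$ ($U = \left(-52\right)^{2} - 263139 = 2704 - 263139 = -260435$)
$\frac{1}{U} = \frac{1}{-260435} = - \frac{1}{260435}$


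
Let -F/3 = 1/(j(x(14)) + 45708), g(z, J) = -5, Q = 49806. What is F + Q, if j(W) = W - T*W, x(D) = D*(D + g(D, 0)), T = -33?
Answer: 829967183/16664 ≈ 49806.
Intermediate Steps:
x(D) = D*(-5 + D) (x(D) = D*(D - 5) = D*(-5 + D))
j(W) = 34*W (j(W) = W - (-33)*W = W + 33*W = 34*W)
F = -1/16664 (F = -3/(34*(14*(-5 + 14)) + 45708) = -3/(34*(14*9) + 45708) = -3/(34*126 + 45708) = -3/(4284 + 45708) = -3/49992 = -3*1/49992 = -1/16664 ≈ -6.0010e-5)
F + Q = -1/16664 + 49806 = 829967183/16664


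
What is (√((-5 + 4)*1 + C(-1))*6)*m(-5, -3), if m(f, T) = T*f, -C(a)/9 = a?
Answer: 180*√2 ≈ 254.56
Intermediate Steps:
C(a) = -9*a
(√((-5 + 4)*1 + C(-1))*6)*m(-5, -3) = (√((-5 + 4)*1 - 9*(-1))*6)*(-3*(-5)) = (√(-1*1 + 9)*6)*15 = (√(-1 + 9)*6)*15 = (√8*6)*15 = ((2*√2)*6)*15 = (12*√2)*15 = 180*√2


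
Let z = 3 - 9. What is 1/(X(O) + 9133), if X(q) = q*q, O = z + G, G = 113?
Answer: 1/20582 ≈ 4.8586e-5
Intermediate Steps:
z = -6
O = 107 (O = -6 + 113 = 107)
X(q) = q²
1/(X(O) + 9133) = 1/(107² + 9133) = 1/(11449 + 9133) = 1/20582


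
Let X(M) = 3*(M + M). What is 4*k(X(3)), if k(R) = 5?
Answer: 20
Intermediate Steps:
X(M) = 6*M (X(M) = 3*(2*M) = 6*M)
4*k(X(3)) = 4*5 = 20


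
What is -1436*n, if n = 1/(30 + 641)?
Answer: -1436/671 ≈ -2.1401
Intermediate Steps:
n = 1/671 ≈ 0.0014903
-1436*n = -1436*1/671 = -1436/671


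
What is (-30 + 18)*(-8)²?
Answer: -768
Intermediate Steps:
(-30 + 18)*(-8)² = -12*64 = -768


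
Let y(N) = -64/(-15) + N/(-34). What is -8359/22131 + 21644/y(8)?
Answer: 30534316192/5687667 ≈ 5368.5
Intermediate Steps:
y(N) = 64/15 - N/34 (y(N) = -64*(-1/15) + N*(-1/34) = 64/15 - N/34)
-8359/22131 + 21644/y(8) = -8359/22131 + 21644/(64/15 - 1/34*8) = -8359*1/22131 + 21644/(64/15 - 4/17) = -8359/22131 + 21644/(1028/255) = -8359/22131 + 21644*(255/1028) = -8359/22131 + 1379805/257 = 30534316192/5687667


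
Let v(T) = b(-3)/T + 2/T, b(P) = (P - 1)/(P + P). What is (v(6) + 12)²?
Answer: 12544/81 ≈ 154.86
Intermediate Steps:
b(P) = (-1 + P)/(2*P) (b(P) = (-1 + P)/((2*P)) = (-1 + P)*(1/(2*P)) = (-1 + P)/(2*P))
v(T) = 8/(3*T) (v(T) = ((½)*(-1 - 3)/(-3))/T + 2/T = ((½)*(-⅓)*(-4))/T + 2/T = 2/(3*T) + 2/T = 8/(3*T))
(v(6) + 12)² = ((8/3)/6 + 12)² = ((8/3)*(⅙) + 12)² = (4/9 + 12)² = (112/9)² = 12544/81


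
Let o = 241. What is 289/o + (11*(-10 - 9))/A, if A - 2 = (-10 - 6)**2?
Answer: 24193/62178 ≈ 0.38909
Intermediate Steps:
A = 258 (A = 2 + (-10 - 6)**2 = 2 + (-16)**2 = 2 + 256 = 258)
289/o + (11*(-10 - 9))/A = 289/241 + (11*(-10 - 9))/258 = 289*(1/241) + (11*(-19))*(1/258) = 289/241 - 209*1/258 = 289/241 - 209/258 = 24193/62178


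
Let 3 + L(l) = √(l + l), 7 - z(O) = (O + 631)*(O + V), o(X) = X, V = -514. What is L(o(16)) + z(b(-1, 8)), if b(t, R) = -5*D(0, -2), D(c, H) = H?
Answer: 323068 + 4*√2 ≈ 3.2307e+5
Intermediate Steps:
b(t, R) = 10 (b(t, R) = -5*(-2) = 10)
z(O) = 7 - (-514 + O)*(631 + O) (z(O) = 7 - (O + 631)*(O - 514) = 7 - (631 + O)*(-514 + O) = 7 - (-514 + O)*(631 + O))
L(l) = -3 + √2*√l (L(l) = -3 + √(l + l) = -3 + √(2*l) = -3 + √2*√l)
L(o(16)) + z(b(-1, 8)) = (-3 + √2*√16) + (324341 - 1*10² - 117*10) = (-3 + √2*4) + (324341 - 1*100 - 1170) = (-3 + 4*√2) + (324341 - 100 - 1170) = (-3 + 4*√2) + 323071 = 323068 + 4*√2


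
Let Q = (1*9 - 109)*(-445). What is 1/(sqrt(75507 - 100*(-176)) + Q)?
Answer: 44500/1980156893 - sqrt(93107)/1980156893 ≈ 2.2319e-5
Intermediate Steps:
Q = 44500 (Q = (9 - 109)*(-445) = -100*(-445) = 44500)
1/(sqrt(75507 - 100*(-176)) + Q) = 1/(sqrt(75507 - 100*(-176)) + 44500) = 1/(sqrt(75507 + 17600) + 44500) = 1/(sqrt(93107) + 44500) = 1/(44500 + sqrt(93107))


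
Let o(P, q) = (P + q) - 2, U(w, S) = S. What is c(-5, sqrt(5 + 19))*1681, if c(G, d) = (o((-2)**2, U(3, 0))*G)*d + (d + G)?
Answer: -8405 - 30258*sqrt(6) ≈ -82522.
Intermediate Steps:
o(P, q) = -2 + P + q
c(G, d) = G + d + 2*G*d (c(G, d) = ((-2 + (-2)**2 + 0)*G)*d + (d + G) = ((-2 + 4 + 0)*G)*d + (G + d) = (2*G)*d + (G + d) = 2*G*d + (G + d) = G + d + 2*G*d)
c(-5, sqrt(5 + 19))*1681 = (-5 + sqrt(5 + 19) + 2*(-5)*sqrt(5 + 19))*1681 = (-5 + sqrt(24) + 2*(-5)*sqrt(24))*1681 = (-5 + 2*sqrt(6) + 2*(-5)*(2*sqrt(6)))*1681 = (-5 + 2*sqrt(6) - 20*sqrt(6))*1681 = (-5 - 18*sqrt(6))*1681 = -8405 - 30258*sqrt(6)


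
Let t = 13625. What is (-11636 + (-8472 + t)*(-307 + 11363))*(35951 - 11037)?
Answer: 1419099745848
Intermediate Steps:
(-11636 + (-8472 + t)*(-307 + 11363))*(35951 - 11037) = (-11636 + (-8472 + 13625)*(-307 + 11363))*(35951 - 11037) = (-11636 + 5153*11056)*24914 = (-11636 + 56971568)*24914 = 56959932*24914 = 1419099745848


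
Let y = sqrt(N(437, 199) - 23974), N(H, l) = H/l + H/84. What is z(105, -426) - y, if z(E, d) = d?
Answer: -426 - I*sqrt(1674214854627)/8358 ≈ -426.0 - 154.81*I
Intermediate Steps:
N(H, l) = H/84 + H/l (N(H, l) = H/l + H*(1/84) = H/l + H/84 = H/84 + H/l)
y = I*sqrt(1674214854627)/8358 (y = sqrt(((1/84)*437 + 437/199) - 23974) = sqrt((437/84 + 437*(1/199)) - 23974) = sqrt((437/84 + 437/199) - 23974) = sqrt(123671/16716 - 23974) = sqrt(-400625713/16716) = I*sqrt(1674214854627)/8358 ≈ 154.81*I)
z(105, -426) - y = -426 - I*sqrt(1674214854627)/8358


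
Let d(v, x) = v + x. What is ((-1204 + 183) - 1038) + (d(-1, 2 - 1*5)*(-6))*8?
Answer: -1867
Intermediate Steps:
((-1204 + 183) - 1038) + (d(-1, 2 - 1*5)*(-6))*8 = ((-1204 + 183) - 1038) + ((-1 + (2 - 1*5))*(-6))*8 = (-1021 - 1038) + ((-1 + (2 - 5))*(-6))*8 = -2059 + ((-1 - 3)*(-6))*8 = -2059 - 4*(-6)*8 = -2059 + 24*8 = -2059 + 192 = -1867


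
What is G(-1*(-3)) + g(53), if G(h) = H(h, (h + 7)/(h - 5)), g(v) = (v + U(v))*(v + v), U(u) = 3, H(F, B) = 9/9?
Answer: 5937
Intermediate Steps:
H(F, B) = 1 (H(F, B) = 9*(⅑) = 1)
g(v) = 2*v*(3 + v) (g(v) = (v + 3)*(v + v) = (3 + v)*(2*v) = 2*v*(3 + v))
G(h) = 1
G(-1*(-3)) + g(53) = 1 + 2*53*(3 + 53) = 1 + 2*53*56 = 1 + 5936 = 5937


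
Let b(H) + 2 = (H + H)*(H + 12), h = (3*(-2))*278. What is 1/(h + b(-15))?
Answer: -1/1580 ≈ -0.00063291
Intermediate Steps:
h = -1668 (h = -6*278 = -1668)
b(H) = -2 + 2*H*(12 + H) (b(H) = -2 + (H + H)*(H + 12) = -2 + (2*H)*(12 + H) = -2 + 2*H*(12 + H))
1/(h + b(-15)) = 1/(-1668 + (-2 + 2*(-15)² + 24*(-15))) = 1/(-1668 + (-2 + 2*225 - 360)) = 1/(-1668 + (-2 + 450 - 360)) = 1/(-1668 + 88) = 1/(-1580) = -1/1580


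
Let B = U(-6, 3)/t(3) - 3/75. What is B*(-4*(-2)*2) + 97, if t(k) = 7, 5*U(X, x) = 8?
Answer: 17503/175 ≈ 100.02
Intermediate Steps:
U(X, x) = 8/5 (U(X, x) = (⅕)*8 = 8/5)
B = 33/175 (B = (8/5)/7 - 3/75 = (8/5)*(⅐) - 3*1/75 = 8/35 - 1/25 = 33/175 ≈ 0.18857)
B*(-4*(-2)*2) + 97 = 33*(-4*(-2)*2)/175 + 97 = 33*(8*2)/175 + 97 = (33/175)*16 + 97 = 528/175 + 97 = 17503/175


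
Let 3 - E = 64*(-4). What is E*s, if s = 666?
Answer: 172494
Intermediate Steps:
E = 259 (E = 3 - 64*(-4) = 3 - 1*(-256) = 3 + 256 = 259)
E*s = 259*666 = 172494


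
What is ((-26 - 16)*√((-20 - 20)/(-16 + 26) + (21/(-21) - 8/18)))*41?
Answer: -4018*I ≈ -4018.0*I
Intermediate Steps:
((-26 - 16)*√((-20 - 20)/(-16 + 26) + (21/(-21) - 8/18)))*41 = -42*√(-40/10 + (21*(-1/21) - 8*1/18))*41 = -42*√(-40*⅒ + (-1 - 4/9))*41 = -42*√(-4 - 13/9)*41 = -98*I*41 = -4018*I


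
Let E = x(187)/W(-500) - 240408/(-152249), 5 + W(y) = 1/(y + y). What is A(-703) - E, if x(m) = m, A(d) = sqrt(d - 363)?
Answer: 27268282592/761397249 + I*sqrt(1066) ≈ 35.813 + 32.65*I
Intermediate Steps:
A(d) = sqrt(-363 + d)
W(y) = -5 + 1/(2*y) (W(y) = -5 + 1/(y + y) = -5 + 1/(2*y))
E = -27268282592/761397249 (E = 187/(-5 + (1/2)/(-500)) - 240408/(-152249) = 187/(-5 + (1/2)*(-1/500)) - 240408*(-1/152249) = 187/(-5 - 1/1000) + 240408/152249 = 187/(-5001/1000) + 240408/152249 = 187*(-1000/5001) + 240408/152249 = -187000/5001 + 240408/152249 = -27268282592/761397249 ≈ -35.813)
A(-703) - E = sqrt(-363 - 703) - 1*(-27268282592/761397249) = sqrt(-1066) + 27268282592/761397249 = I*sqrt(1066) + 27268282592/761397249 = 27268282592/761397249 + I*sqrt(1066)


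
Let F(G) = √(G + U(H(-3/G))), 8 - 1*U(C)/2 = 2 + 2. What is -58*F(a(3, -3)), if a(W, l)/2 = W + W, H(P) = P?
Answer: -116*√5 ≈ -259.38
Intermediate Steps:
U(C) = 8 (U(C) = 16 - 2*(2 + 2) = 16 - 2*4 = 16 - 8 = 8)
a(W, l) = 4*W (a(W, l) = 2*(W + W) = 2*(2*W) = 4*W)
F(G) = √(8 + G) (F(G) = √(G + 8) = √(8 + G))
-58*F(a(3, -3)) = -58*√(8 + 4*3) = -58*√(8 + 12) = -116*√5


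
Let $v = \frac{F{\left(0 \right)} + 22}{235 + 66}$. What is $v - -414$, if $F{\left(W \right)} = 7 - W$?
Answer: $\frac{124643}{301} \approx 414.1$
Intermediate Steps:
$v = \frac{29}{301}$ ($v = \frac{\left(7 - 0\right) + 22}{235 + 66} = \frac{\left(7 + 0\right) + 22}{301} = \left(7 + 22\right) \frac{1}{301} = 29 \cdot \frac{1}{301} = \frac{29}{301} \approx 0.096346$)
$v - -414 = \frac{29}{301} - -414 = \frac{29}{301} + 414 = \frac{124643}{301}$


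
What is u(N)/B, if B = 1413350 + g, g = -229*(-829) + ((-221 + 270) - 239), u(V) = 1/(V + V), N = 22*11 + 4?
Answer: 1/788676492 ≈ 1.2679e-9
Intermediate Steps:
N = 246 (N = 242 + 4 = 246)
u(V) = 1/(2*V)
g = 189651 (g = 189841 + (49 - 239) = 189841 - 190 = 189651)
B = 1603001 (B = 1413350 + 189651 = 1603001)
u(N)/B = ((1/2)/246)/1603001 = ((1/2)*(1/246))*(1/1603001) = (1/492)*(1/1603001) = 1/788676492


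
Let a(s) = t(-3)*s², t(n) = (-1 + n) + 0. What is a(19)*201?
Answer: -290244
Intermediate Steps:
t(n) = -1 + n
a(s) = -4*s² (a(s) = (-1 - 3)*s² = -4*s²)
a(19)*201 = -4*19²*201 = -4*361*201 = -1444*201 = -290244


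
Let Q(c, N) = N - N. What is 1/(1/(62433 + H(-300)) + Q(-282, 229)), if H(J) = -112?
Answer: 62321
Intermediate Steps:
Q(c, N) = 0
1/(1/(62433 + H(-300)) + Q(-282, 229)) = 1/(1/(62433 - 112) + 0) = 1/(1/62321 + 0) = 1/(1/62321) = 62321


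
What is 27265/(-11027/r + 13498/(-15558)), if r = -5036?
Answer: 1068107574660/51791069 ≈ 20623.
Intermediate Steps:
27265/(-11027/r + 13498/(-15558)) = 27265/(-11027/(-5036) + 13498/(-15558)) = 27265/(-11027*(-1/5036) + 13498*(-1/15558)) = 27265/(11027/5036 - 6749/7779) = 27265/(51791069/39175044) = 27265*(39175044/51791069) = 1068107574660/51791069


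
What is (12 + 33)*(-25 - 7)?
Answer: -1440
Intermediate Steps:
(12 + 33)*(-25 - 7) = 45*(-32) = -1440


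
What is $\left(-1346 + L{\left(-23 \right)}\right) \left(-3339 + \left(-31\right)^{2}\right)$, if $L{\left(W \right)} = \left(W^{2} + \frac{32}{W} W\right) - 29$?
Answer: $1935692$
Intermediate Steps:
$L{\left(W \right)} = 3 + W^{2}$ ($L{\left(W \right)} = \left(W^{2} + 32\right) - 29 = \left(32 + W^{2}\right) - 29 = 3 + W^{2}$)
$\left(-1346 + L{\left(-23 \right)}\right) \left(-3339 + \left(-31\right)^{2}\right) = \left(-1346 + \left(3 + \left(-23\right)^{2}\right)\right) \left(-3339 + \left(-31\right)^{2}\right) = \left(-1346 + \left(3 + 529\right)\right) \left(-3339 + 961\right) = \left(-1346 + 532\right) \left(-2378\right) = \left(-814\right) \left(-2378\right) = 1935692$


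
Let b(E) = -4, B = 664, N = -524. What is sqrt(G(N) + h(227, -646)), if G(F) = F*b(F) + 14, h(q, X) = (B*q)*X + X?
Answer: 2*I*sqrt(24342206) ≈ 9867.6*I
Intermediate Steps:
h(q, X) = X + 664*X*q (h(q, X) = (664*q)*X + X = 664*X*q + X = X + 664*X*q)
G(F) = 14 - 4*F (G(F) = F*(-4) + 14 = -4*F + 14 = 14 - 4*F)
sqrt(G(N) + h(227, -646)) = sqrt((14 - 4*(-524)) - 646*(1 + 664*227)) = sqrt((14 + 2096) - 646*(1 + 150728)) = sqrt(2110 - 646*150729) = sqrt(2110 - 97370934) = sqrt(-97368824) = 2*I*sqrt(24342206)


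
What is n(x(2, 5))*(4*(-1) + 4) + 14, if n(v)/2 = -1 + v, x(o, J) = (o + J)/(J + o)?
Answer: 14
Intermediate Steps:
x(o, J) = 1 (x(o, J) = (J + o)/(J + o) = 1)
n(v) = -2 + 2*v (n(v) = 2*(-1 + v) = -2 + 2*v)
n(x(2, 5))*(4*(-1) + 4) + 14 = (-2 + 2*1)*(4*(-1) + 4) + 14 = (-2 + 2)*(-4 + 4) + 14 = 0*0 + 14 = 0 + 14 = 14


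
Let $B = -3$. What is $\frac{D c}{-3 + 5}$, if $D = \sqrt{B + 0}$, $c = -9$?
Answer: $- \frac{9 i \sqrt{3}}{2} \approx - 7.7942 i$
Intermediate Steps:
$D = i \sqrt{3}$ ($D = \sqrt{-3 + 0} = \sqrt{-3} = i \sqrt{3} \approx 1.732 i$)
$\frac{D c}{-3 + 5} = \frac{i \sqrt{3} \left(-9\right)}{-3 + 5} = \frac{\left(-9\right) i \sqrt{3}}{2} = - 9 i \sqrt{3} \cdot \frac{1}{2} = - \frac{9 i \sqrt{3}}{2}$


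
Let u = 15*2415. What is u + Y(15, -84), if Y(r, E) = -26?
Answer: 36199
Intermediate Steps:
u = 36225
u + Y(15, -84) = 36225 - 26 = 36199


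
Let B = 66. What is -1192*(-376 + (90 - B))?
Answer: 419584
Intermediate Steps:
-1192*(-376 + (90 - B)) = -1192*(-376 + (90 - 1*66)) = -1192*(-376 + (90 - 66)) = -1192*(-376 + 24) = -1192*(-352) = 419584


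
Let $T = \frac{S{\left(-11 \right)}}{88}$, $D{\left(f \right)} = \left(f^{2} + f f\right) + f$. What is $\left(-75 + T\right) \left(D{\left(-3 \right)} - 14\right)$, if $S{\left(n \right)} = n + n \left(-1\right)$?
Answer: $-75$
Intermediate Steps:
$S{\left(n \right)} = 0$ ($S{\left(n \right)} = n - n = 0$)
$D{\left(f \right)} = f + 2 f^{2}$ ($D{\left(f \right)} = \left(f^{2} + f^{2}\right) + f = 2 f^{2} + f = f + 2 f^{2}$)
$T = 0$ ($T = \frac{0}{88} = 0 \cdot \frac{1}{88} = 0$)
$\left(-75 + T\right) \left(D{\left(-3 \right)} - 14\right) = \left(-75 + 0\right) \left(- 3 \left(1 + 2 \left(-3\right)\right) - 14\right) = - 75 \left(- 3 \left(1 - 6\right) - 14\right) = - 75 \left(\left(-3\right) \left(-5\right) - 14\right) = - 75 \left(15 - 14\right) = \left(-75\right) 1 = -75$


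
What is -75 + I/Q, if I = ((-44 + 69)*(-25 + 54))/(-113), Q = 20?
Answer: -34045/452 ≈ -75.321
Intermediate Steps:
I = -725/113 (I = (25*29)*(-1/113) = 725*(-1/113) = -725/113 ≈ -6.4159)
-75 + I/Q = -75 - 725/113/20 = -75 - 725/113*1/20 = -75 - 145/452 = -34045/452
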